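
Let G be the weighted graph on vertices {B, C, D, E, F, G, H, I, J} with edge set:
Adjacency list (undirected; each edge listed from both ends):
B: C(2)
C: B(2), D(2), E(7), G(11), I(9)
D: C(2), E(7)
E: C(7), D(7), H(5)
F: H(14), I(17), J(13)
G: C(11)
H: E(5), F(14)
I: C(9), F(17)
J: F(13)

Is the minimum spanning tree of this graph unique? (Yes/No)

Sort edges by weight, then run Kruskal:
B–C (2): add — endpoints in different components.
C–D (2): add — endpoints in different components.
E–H (5): add — endpoints in different components.
C–E (7): add — endpoints in different components.
D–E (7): skip — D and E already connected.
C–I (9): add — endpoints in different components.
C–G (11): add — endpoints in different components.
F–J (13): add — endpoints in different components.
F–H (14): add — endpoints in different components.
Non-tree edge D–E has weight 7, equal to the heaviest edge on its tree cycle — swapping gives another MST of the same weight. Not unique.

No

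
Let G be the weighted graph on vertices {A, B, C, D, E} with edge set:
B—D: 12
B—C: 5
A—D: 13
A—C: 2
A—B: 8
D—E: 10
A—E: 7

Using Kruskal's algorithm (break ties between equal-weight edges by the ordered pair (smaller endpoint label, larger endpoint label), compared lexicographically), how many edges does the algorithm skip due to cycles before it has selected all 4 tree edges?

1

Kruskal: consider edges lightest-first.
A—C (2): add. Components now {A,C} {B} {D} {E}
B—C (5): add. Components now {A,B,C} {D} {E}
A—E (7): add. Components now {A,B,C,E} {D}
A—B (8): skip — A and B already connected.
D—E (10): add. Components now {A,B,C,D,E}
Edges rejected before the tree was complete: 1.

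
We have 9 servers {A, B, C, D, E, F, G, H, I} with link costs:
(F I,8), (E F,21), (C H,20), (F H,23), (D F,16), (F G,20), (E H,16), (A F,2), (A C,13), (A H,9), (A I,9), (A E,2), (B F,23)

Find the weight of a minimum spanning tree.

Sort edges by weight, then run Kruskal:
A E (2): add — endpoints in different components.
A F (2): add — endpoints in different components.
F I (8): add — endpoints in different components.
A H (9): add — endpoints in different components.
A I (9): skip — A and I already connected.
A C (13): add — endpoints in different components.
D F (16): add — endpoints in different components.
E H (16): skip — E and H already connected.
C H (20): skip — C and H already connected.
F G (20): add — endpoints in different components.
E F (21): skip — E and F already connected.
B F (23): add — endpoints in different components.
MST edges: A E, A F, F I, A H, A C, D F, F G, B F; total weight 2+2+8+9+13+16+20+23 = 93.

93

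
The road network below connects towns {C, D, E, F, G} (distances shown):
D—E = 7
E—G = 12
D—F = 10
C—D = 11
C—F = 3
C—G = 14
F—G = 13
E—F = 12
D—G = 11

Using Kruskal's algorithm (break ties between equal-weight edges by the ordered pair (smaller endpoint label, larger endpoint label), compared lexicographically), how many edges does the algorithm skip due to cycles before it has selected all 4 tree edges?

Sort edges by weight, then run Kruskal:
C—F (3): add — endpoints in different components.
D—E (7): add — endpoints in different components.
D—F (10): add — endpoints in different components.
C—D (11): skip — C and D already connected.
D—G (11): add — endpoints in different components.
Edges rejected before the tree was complete: 1.

1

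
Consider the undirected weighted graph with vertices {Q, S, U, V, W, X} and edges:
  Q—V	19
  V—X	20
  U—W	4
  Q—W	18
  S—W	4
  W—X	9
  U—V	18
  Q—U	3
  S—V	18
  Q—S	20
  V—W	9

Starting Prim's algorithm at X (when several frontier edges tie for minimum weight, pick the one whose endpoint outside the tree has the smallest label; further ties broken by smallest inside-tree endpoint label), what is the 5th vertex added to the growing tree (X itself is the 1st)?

Grow the tree from X using Prim:
Step 1: cheapest edge leaving the tree is W—X (9); add W.
Step 2: cheapest edge leaving the tree is S—W (4); add S.
Step 3: cheapest edge leaving the tree is U—W (4); add U.
Step 4: cheapest edge leaving the tree is Q—U (3); add Q.
Step 5: cheapest edge leaving the tree is V—W (9); add V.
Vertex order: X, W, S, U, Q, V. The 5th vertex is Q.

Q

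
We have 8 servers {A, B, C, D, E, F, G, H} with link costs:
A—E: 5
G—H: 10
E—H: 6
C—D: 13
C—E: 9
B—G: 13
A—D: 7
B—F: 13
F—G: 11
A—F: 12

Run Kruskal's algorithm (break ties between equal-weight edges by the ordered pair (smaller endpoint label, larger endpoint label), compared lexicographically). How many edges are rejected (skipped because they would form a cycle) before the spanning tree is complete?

1

Kruskal: consider edges lightest-first.
A—E (5): add — endpoints in different components.
E—H (6): add — endpoints in different components.
A—D (7): add — endpoints in different components.
C—E (9): add — endpoints in different components.
G—H (10): add — endpoints in different components.
F—G (11): add — endpoints in different components.
A—F (12): skip — A and F already connected.
B—F (13): add — endpoints in different components.
Edges rejected before the tree was complete: 1.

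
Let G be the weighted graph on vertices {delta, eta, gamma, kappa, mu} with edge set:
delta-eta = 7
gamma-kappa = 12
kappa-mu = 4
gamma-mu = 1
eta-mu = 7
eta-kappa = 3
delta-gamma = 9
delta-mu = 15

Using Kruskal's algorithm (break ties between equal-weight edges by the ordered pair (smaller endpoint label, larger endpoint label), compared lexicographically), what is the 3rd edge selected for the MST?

kappa-mu

Kruskal's algorithm — process edges by increasing weight (ties by edge label):
gamma-mu (1): add. Components now {eta} {gamma,mu} {delta} {kappa}
eta-kappa (3): add. Components now {eta,kappa} {gamma,mu} {delta}
kappa-mu (4): add. Components now {eta,gamma,kappa,mu} {delta}
delta-eta (7): add. Components now {delta,eta,gamma,kappa,mu}
The 3rd edge added is kappa-mu.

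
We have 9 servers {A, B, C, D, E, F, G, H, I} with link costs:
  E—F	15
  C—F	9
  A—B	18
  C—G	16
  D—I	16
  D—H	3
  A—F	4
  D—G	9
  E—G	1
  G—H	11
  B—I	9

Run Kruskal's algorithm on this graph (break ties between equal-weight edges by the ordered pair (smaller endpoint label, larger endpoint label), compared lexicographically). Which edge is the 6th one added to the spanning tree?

Sort edges by weight, then run Kruskal:
E—G (1): add — endpoints in different components.
D—H (3): add — endpoints in different components.
A—F (4): add — endpoints in different components.
B—I (9): add — endpoints in different components.
C—F (9): add — endpoints in different components.
D—G (9): add — endpoints in different components.
G—H (11): skip — G and H already connected.
E—F (15): add — endpoints in different components.
C—G (16): skip — C and G already connected.
D—I (16): add — endpoints in different components.
The 6th edge added is D—G.

D-G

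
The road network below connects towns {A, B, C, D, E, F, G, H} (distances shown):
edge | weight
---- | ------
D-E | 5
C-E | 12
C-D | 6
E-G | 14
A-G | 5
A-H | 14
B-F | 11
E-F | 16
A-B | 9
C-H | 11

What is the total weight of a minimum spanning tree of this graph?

Prim's algorithm from F:
Step 1: cheapest edge leaving the tree is B-F (11); add B.
Step 2: cheapest edge leaving the tree is A-B (9); add A.
Step 3: cheapest edge leaving the tree is A-G (5); add G.
Step 4: cheapest edge leaving the tree is E-G (14); add E.
Step 5: cheapest edge leaving the tree is D-E (5); add D.
Step 6: cheapest edge leaving the tree is C-D (6); add C.
Step 7: cheapest edge leaving the tree is C-H (11); add H.
MST edges: B-F, A-B, A-G, E-G, D-E, C-D, C-H; total weight 11+9+5+14+5+6+11 = 61.

61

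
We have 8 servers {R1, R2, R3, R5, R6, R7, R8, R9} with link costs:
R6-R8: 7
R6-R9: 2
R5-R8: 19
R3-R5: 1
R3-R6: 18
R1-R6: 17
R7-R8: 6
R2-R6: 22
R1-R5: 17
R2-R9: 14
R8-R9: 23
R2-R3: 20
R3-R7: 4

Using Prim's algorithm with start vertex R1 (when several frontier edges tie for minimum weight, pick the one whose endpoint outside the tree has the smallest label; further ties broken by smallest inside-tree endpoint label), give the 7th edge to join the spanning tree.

Prim, starting at R1.
Step 1: frontier [R1-R5 17, R1-R6 17] → take R1-R5 (17); add R5.
Step 2: frontier [R1-R6 17, R3-R5 1, R5-R8 19] → take R3-R5 (1); add R3.
Step 3: frontier [R1-R6 17, R3-R7 4, R3-R6 18, R2-R3 20, R5-R8 19] → take R3-R7 (4); add R7.
Step 4: frontier [R1-R6 17, R3-R6 18, R2-R3 20, R5-R8 19, R7-R8 6] → take R7-R8 (6); add R8.
Step 5: frontier [R1-R6 17, R3-R6 18, R2-R3 20, R6-R8 7, R8-R9 23] → take R6-R8 (7); add R6.
Step 6: frontier [R2-R3 20, R6-R9 2, R2-R6 22, R8-R9 23] → take R6-R9 (2); add R9.
Step 7: frontier [R2-R3 20, R2-R6 22, R2-R9 14] → take R2-R9 (14); add R2.
The 7th edge added is R2-R9.

R2-R9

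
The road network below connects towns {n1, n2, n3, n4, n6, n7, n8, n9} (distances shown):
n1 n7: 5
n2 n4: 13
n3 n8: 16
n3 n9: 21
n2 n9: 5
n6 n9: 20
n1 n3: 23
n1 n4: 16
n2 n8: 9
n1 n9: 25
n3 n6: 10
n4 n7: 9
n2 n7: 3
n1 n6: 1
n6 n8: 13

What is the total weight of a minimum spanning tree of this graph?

42

Kruskal's algorithm — process edges by increasing weight (ties by edge label):
n1 n6 (1): add — endpoints in different components.
n2 n7 (3): add — endpoints in different components.
n1 n7 (5): add — endpoints in different components.
n2 n9 (5): add — endpoints in different components.
n2 n8 (9): add — endpoints in different components.
n4 n7 (9): add — endpoints in different components.
n3 n6 (10): add — endpoints in different components.
MST edges: n1 n6, n2 n7, n1 n7, n2 n9, n2 n8, n4 n7, n3 n6; total weight 1+3+5+5+9+9+10 = 42.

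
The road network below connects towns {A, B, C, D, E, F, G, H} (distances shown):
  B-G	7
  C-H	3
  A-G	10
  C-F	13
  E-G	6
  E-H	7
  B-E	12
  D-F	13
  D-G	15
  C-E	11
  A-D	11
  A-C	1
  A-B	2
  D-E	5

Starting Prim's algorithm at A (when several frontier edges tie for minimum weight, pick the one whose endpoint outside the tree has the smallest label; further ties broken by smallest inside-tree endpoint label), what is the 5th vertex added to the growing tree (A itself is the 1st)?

Prim's algorithm from A:
Step 1: cheapest edge leaving the tree is A-C (1); add C.
Step 2: cheapest edge leaving the tree is A-B (2); add B.
Step 3: cheapest edge leaving the tree is C-H (3); add H.
Step 4: cheapest edge leaving the tree is E-H (7); add E.
Step 5: cheapest edge leaving the tree is D-E (5); add D.
Step 6: cheapest edge leaving the tree is E-G (6); add G.
Step 7: cheapest edge leaving the tree is C-F (13); add F.
Vertex order: A, C, B, H, E, D, G, F. The 5th vertex is E.

E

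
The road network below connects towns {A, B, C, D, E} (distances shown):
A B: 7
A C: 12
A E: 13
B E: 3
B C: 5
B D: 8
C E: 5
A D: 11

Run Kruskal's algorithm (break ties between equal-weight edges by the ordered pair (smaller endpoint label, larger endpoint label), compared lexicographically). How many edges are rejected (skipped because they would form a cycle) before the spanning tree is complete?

1

Kruskal's algorithm — process edges by increasing weight (ties by edge label):
B E (3): add — endpoints in different components.
B C (5): add — endpoints in different components.
C E (5): skip — C and E already connected.
A B (7): add — endpoints in different components.
B D (8): add — endpoints in different components.
Edges rejected before the tree was complete: 1.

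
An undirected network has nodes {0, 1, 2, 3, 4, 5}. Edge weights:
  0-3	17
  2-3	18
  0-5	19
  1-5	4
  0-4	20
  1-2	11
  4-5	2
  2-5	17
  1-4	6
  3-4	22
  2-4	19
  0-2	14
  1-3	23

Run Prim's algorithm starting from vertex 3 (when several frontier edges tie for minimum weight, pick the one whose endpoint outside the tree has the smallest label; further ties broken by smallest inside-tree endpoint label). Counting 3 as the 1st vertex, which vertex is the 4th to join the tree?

Prim's algorithm from 3:
Step 1: frontier [0-3 17, 2-3 18, 3-4 22, 1-3 23] → take 0-3 (17); add 0.
Step 2: frontier [0-2 14, 0-5 19, 0-4 20, 2-3 18, 3-4 22, 1-3 23] → take 0-2 (14); add 2.
Step 3: frontier [0-5 19, 0-4 20, 1-2 11, 2-5 17, 2-4 19, 3-4 22, 1-3 23] → take 1-2 (11); add 1.
Step 4: frontier [0-5 19, 0-4 20, 1-5 4, 1-4 6, 2-5 17, 2-4 19, 3-4 22] → take 1-5 (4); add 5.
Step 5: frontier [0-4 20, 1-4 6, 2-4 19, 3-4 22, 4-5 2] → take 4-5 (2); add 4.
Vertex order: 3, 0, 2, 1, 5, 4. The 4th vertex is 1.

1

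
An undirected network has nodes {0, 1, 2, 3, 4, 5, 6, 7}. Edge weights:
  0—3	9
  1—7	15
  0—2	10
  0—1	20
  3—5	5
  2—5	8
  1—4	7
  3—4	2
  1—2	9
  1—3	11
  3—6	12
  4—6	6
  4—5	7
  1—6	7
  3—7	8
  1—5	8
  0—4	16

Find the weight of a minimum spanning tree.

Prim, starting at 3.
Step 1: cheapest edge leaving the tree is 3—4 (2); add 4.
Step 2: cheapest edge leaving the tree is 3—5 (5); add 5.
Step 3: cheapest edge leaving the tree is 4—6 (6); add 6.
Step 4: cheapest edge leaving the tree is 1—4 (7); add 1.
Step 5: cheapest edge leaving the tree is 2—5 (8); add 2.
Step 6: cheapest edge leaving the tree is 3—7 (8); add 7.
Step 7: cheapest edge leaving the tree is 0—3 (9); add 0.
MST edges: 3—4, 3—5, 4—6, 1—4, 2—5, 3—7, 0—3; total weight 2+5+6+7+8+8+9 = 45.

45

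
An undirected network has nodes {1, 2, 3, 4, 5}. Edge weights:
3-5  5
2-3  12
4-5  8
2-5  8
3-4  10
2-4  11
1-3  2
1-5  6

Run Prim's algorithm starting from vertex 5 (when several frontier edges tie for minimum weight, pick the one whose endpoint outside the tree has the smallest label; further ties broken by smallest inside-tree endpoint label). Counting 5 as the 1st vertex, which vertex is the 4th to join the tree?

Grow the tree from 5 using Prim:
Step 1: frontier [3-5 5, 1-5 6, 2-5 8, 4-5 8] → take 3-5 (5); add 3.
Step 2: frontier [1-3 2, 3-4 10, 2-3 12, 1-5 6, 2-5 8, 4-5 8] → take 1-3 (2); add 1.
Step 3: frontier [3-4 10, 2-3 12, 2-5 8, 4-5 8] → take 2-5 (8); add 2.
Step 4: frontier [2-4 11, 3-4 10, 4-5 8] → take 4-5 (8); add 4.
Vertex order: 5, 3, 1, 2, 4. The 4th vertex is 2.

2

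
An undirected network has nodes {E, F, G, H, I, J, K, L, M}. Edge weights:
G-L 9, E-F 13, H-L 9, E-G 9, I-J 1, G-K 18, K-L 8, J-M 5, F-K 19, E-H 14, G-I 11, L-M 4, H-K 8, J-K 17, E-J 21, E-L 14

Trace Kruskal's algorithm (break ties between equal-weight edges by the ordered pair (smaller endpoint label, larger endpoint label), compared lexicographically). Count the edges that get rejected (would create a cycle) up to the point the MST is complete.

Kruskal: consider edges lightest-first.
I-J (1): add — endpoints in different components.
L-M (4): add — endpoints in different components.
J-M (5): add — endpoints in different components.
H-K (8): add — endpoints in different components.
K-L (8): add — endpoints in different components.
E-G (9): add — endpoints in different components.
G-L (9): add — endpoints in different components.
H-L (9): skip — H and L already connected.
G-I (11): skip — G and I already connected.
E-F (13): add — endpoints in different components.
Edges rejected before the tree was complete: 2.

2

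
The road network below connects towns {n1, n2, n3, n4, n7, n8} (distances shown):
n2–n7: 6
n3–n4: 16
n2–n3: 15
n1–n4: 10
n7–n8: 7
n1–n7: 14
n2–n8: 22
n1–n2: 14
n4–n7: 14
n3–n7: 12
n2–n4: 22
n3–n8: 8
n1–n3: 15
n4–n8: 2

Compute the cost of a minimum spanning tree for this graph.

33

Kruskal's algorithm — process edges by increasing weight (ties by edge label):
n4–n8 (2): add. Components now {n7} {n3} {n4,n8} {n1} {n2}
n2–n7 (6): add. Components now {n2,n7} {n3} {n4,n8} {n1}
n7–n8 (7): add. Components now {n2,n4,n7,n8} {n3} {n1}
n3–n8 (8): add. Components now {n2,n3,n4,n7,n8} {n1}
n1–n4 (10): add. Components now {n1,n2,n3,n4,n7,n8}
MST edges: n4–n8, n2–n7, n7–n8, n3–n8, n1–n4; total weight 2+6+7+8+10 = 33.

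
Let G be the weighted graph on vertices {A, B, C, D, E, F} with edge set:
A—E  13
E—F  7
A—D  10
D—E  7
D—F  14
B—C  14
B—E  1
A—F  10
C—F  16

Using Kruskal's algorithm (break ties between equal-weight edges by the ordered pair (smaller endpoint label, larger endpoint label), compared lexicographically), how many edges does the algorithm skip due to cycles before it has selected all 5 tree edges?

Kruskal's algorithm — process edges by increasing weight (ties by edge label):
B—E (1): add — endpoints in different components.
D—E (7): add — endpoints in different components.
E—F (7): add — endpoints in different components.
A—D (10): add — endpoints in different components.
A—F (10): skip — A and F already connected.
A—E (13): skip — A and E already connected.
B—C (14): add — endpoints in different components.
Edges rejected before the tree was complete: 2.

2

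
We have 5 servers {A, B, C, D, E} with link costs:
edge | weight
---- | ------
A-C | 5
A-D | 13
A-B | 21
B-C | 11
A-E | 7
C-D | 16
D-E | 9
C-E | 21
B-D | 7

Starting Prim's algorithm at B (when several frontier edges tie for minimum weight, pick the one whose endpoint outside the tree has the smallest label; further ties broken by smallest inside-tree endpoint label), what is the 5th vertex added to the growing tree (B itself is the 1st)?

C

Grow the tree from B using Prim:
Step 1: frontier [B-D 7, B-C 11, A-B 21] → take B-D (7); add D.
Step 2: frontier [B-C 11, A-B 21, D-E 9, A-D 13, C-D 16] → take D-E (9); add E.
Step 3: frontier [B-C 11, A-B 21, A-D 13, C-D 16, A-E 7, C-E 21] → take A-E (7); add A.
Step 4: frontier [A-C 5, B-C 11, C-D 16, C-E 21] → take A-C (5); add C.
Vertex order: B, D, E, A, C. The 5th vertex is C.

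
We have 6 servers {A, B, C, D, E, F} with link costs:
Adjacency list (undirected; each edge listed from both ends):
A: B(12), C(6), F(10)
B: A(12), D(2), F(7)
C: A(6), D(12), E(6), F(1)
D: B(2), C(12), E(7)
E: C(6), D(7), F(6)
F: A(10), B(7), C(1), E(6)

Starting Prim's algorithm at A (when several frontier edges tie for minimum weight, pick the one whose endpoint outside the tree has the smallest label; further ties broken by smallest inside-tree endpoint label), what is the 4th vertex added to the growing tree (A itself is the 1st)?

Prim, starting at A.
Step 1: cheapest edge leaving the tree is A-C (6); add C.
Step 2: cheapest edge leaving the tree is C-F (1); add F.
Step 3: cheapest edge leaving the tree is C-E (6); add E.
Step 4: cheapest edge leaving the tree is B-F (7); add B.
Step 5: cheapest edge leaving the tree is B-D (2); add D.
Vertex order: A, C, F, E, B, D. The 4th vertex is E.

E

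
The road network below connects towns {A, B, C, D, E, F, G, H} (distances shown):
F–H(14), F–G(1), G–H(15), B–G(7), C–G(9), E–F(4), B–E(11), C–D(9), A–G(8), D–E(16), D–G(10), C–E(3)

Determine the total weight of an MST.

Sort edges by weight, then run Kruskal:
F–G (1): add — endpoints in different components.
C–E (3): add — endpoints in different components.
E–F (4): add — endpoints in different components.
B–G (7): add — endpoints in different components.
A–G (8): add — endpoints in different components.
C–D (9): add — endpoints in different components.
C–G (9): skip — C and G already connected.
D–G (10): skip — D and G already connected.
B–E (11): skip — B and E already connected.
F–H (14): add — endpoints in different components.
MST edges: F–G, C–E, E–F, B–G, A–G, C–D, F–H; total weight 1+3+4+7+8+9+14 = 46.

46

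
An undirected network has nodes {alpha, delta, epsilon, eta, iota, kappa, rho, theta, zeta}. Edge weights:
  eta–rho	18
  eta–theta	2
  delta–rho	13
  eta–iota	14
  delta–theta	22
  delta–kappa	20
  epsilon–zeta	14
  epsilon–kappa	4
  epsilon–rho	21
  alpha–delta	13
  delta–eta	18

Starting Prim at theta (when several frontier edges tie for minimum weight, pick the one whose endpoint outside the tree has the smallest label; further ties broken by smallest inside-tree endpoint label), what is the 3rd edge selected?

Prim's algorithm from theta:
Step 1: frontier [eta–theta 2, delta–theta 22] → take eta–theta (2); add eta.
Step 2: frontier [eta–iota 14, delta–eta 18, eta–rho 18, delta–theta 22] → take eta–iota (14); add iota.
Step 3: frontier [delta–eta 18, eta–rho 18, delta–theta 22] → take delta–eta (18); add delta.
Step 4: frontier [alpha–delta 13, delta–rho 13, delta–kappa 20, eta–rho 18] → take alpha–delta (13); add alpha.
Step 5: frontier [delta–rho 13, delta–kappa 20, eta–rho 18] → take delta–rho (13); add rho.
Step 6: frontier [delta–kappa 20, epsilon–rho 21] → take delta–kappa (20); add kappa.
Step 7: frontier [epsilon–kappa 4, epsilon–rho 21] → take epsilon–kappa (4); add epsilon.
Step 8: frontier [epsilon–zeta 14] → take epsilon–zeta (14); add zeta.
The 3rd edge added is delta–eta.

delta-eta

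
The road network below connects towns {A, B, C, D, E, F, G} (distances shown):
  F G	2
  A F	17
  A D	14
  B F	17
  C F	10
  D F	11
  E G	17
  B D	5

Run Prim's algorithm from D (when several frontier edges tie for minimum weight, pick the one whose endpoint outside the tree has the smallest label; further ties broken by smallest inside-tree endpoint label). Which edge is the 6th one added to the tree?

Prim, starting at D.
Step 1: frontier [B D 5, D F 11, A D 14] → take B D (5); add B.
Step 2: frontier [B F 17, D F 11, A D 14] → take D F (11); add F.
Step 3: frontier [A D 14, F G 2, C F 10, A F 17] → take F G (2); add G.
Step 4: frontier [A D 14, C F 10, A F 17, E G 17] → take C F (10); add C.
Step 5: frontier [A D 14, A F 17, E G 17] → take A D (14); add A.
Step 6: frontier [E G 17] → take E G (17); add E.
The 6th edge added is E G.

E-G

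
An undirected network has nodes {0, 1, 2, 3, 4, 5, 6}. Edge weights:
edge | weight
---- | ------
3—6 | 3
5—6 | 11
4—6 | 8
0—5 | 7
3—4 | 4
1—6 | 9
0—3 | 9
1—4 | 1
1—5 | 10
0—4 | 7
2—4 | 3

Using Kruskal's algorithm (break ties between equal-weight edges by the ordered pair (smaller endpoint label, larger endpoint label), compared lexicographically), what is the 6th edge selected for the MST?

0-5

Kruskal: consider edges lightest-first.
1—4 (1): add — endpoints in different components.
2—4 (3): add — endpoints in different components.
3—6 (3): add — endpoints in different components.
3—4 (4): add — endpoints in different components.
0—4 (7): add — endpoints in different components.
0—5 (7): add — endpoints in different components.
The 6th edge added is 0—5.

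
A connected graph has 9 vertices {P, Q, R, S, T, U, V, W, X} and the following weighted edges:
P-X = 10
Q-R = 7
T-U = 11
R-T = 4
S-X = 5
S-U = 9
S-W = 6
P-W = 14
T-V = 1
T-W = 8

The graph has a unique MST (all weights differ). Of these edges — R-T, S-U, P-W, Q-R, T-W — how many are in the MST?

4

Sort edges by weight, then run Kruskal:
T-V (1): add — endpoints in different components.
R-T (4): add — endpoints in different components.
S-X (5): add — endpoints in different components.
S-W (6): add — endpoints in different components.
Q-R (7): add — endpoints in different components.
T-W (8): add — endpoints in different components.
S-U (9): add — endpoints in different components.
P-X (10): add — endpoints in different components.
MST edge set: {T-V, R-T, S-X, S-W, Q-R, T-W, S-U, P-X}.
Of the listed edges, {R-T, S-U, Q-R, T-W} are in the MST → 4.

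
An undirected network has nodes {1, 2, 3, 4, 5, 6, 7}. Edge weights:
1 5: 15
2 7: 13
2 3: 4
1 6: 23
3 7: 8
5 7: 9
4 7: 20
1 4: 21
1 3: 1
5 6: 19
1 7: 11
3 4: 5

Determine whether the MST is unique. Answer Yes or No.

Yes

Sort edges by weight, then run Kruskal:
1 3 (1): add — endpoints in different components.
2 3 (4): add — endpoints in different components.
3 4 (5): add — endpoints in different components.
3 7 (8): add — endpoints in different components.
5 7 (9): add — endpoints in different components.
1 7 (11): skip — 1 and 7 already connected.
2 7 (13): skip — 2 and 7 already connected.
1 5 (15): skip — 1 and 5 already connected.
5 6 (19): add — endpoints in different components.
Every non-tree edge has weight strictly greater than the heaviest edge on the tree path between its endpoints, so the MST is unique.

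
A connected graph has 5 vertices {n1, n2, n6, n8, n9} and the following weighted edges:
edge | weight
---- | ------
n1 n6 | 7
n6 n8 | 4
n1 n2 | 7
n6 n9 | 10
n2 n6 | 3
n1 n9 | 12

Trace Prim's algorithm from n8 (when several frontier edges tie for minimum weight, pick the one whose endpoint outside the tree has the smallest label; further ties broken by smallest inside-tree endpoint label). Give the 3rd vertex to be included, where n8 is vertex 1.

n2

Grow the tree from n8 using Prim:
Step 1: frontier [n6 n8 4] → take n6 n8 (4); add n6.
Step 2: frontier [n2 n6 3, n1 n6 7, n6 n9 10] → take n2 n6 (3); add n2.
Step 3: frontier [n1 n2 7, n1 n6 7, n6 n9 10] → take n1 n2 (7); add n1.
Step 4: frontier [n1 n9 12, n6 n9 10] → take n6 n9 (10); add n9.
Vertex order: n8, n6, n2, n1, n9. The 3rd vertex is n2.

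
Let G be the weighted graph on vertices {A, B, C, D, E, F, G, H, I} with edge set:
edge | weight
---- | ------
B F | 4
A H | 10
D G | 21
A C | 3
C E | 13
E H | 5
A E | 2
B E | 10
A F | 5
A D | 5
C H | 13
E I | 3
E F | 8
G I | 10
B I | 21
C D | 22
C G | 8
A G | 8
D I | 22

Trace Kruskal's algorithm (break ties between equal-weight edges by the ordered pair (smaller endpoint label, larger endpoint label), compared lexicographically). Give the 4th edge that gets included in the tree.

Kruskal's algorithm — process edges by increasing weight (ties by edge label):
A E (2): add — endpoints in different components.
A C (3): add — endpoints in different components.
E I (3): add — endpoints in different components.
B F (4): add — endpoints in different components.
A D (5): add — endpoints in different components.
A F (5): add — endpoints in different components.
E H (5): add — endpoints in different components.
A G (8): add — endpoints in different components.
The 4th edge added is B F.

B-F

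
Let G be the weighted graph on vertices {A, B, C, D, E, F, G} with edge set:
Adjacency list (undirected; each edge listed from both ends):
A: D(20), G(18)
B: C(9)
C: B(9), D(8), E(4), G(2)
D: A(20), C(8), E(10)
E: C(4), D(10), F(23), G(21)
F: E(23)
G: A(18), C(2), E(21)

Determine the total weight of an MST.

Kruskal's algorithm — process edges by increasing weight (ties by edge label):
C—G (2): add. Components now {A} {B} {C,G} {D} {E} {F}
C—E (4): add. Components now {A} {B} {C,E,G} {D} {F}
C—D (8): add. Components now {A} {B} {C,D,E,G} {F}
B—C (9): add. Components now {A} {B,C,D,E,G} {F}
D—E (10): skip — D and E already connected.
A—G (18): add. Components now {A,B,C,D,E,G} {F}
A—D (20): skip — A and D already connected.
E—G (21): skip — E and G already connected.
E—F (23): add. Components now {A,B,C,D,E,F,G}
MST edges: C—G, C—E, C—D, B—C, A—G, E—F; total weight 2+4+8+9+18+23 = 64.

64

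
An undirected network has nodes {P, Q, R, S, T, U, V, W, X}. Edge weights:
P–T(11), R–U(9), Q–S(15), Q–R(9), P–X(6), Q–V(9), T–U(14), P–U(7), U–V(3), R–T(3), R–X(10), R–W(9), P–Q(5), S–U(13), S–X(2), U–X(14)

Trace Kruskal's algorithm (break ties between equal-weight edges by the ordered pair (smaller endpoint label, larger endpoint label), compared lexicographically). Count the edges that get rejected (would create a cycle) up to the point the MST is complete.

2

Kruskal: consider edges lightest-first.
S–X (2): add — endpoints in different components.
R–T (3): add — endpoints in different components.
U–V (3): add — endpoints in different components.
P–Q (5): add — endpoints in different components.
P–X (6): add — endpoints in different components.
P–U (7): add — endpoints in different components.
Q–R (9): add — endpoints in different components.
Q–V (9): skip — Q and V already connected.
R–U (9): skip — U and R already connected.
R–W (9): add — endpoints in different components.
Edges rejected before the tree was complete: 2.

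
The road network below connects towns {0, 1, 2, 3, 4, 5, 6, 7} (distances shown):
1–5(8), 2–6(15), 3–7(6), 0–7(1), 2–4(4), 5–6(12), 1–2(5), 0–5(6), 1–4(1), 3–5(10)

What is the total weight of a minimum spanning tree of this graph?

Prim's algorithm from 2:
Step 1: frontier [2–4 4, 1–2 5, 2–6 15] → take 2–4 (4); add 4.
Step 2: frontier [1–2 5, 2–6 15, 1–4 1] → take 1–4 (1); add 1.
Step 3: frontier [1–5 8, 2–6 15] → take 1–5 (8); add 5.
Step 4: frontier [2–6 15, 0–5 6, 3–5 10, 5–6 12] → take 0–5 (6); add 0.
Step 5: frontier [0–7 1, 2–6 15, 3–5 10, 5–6 12] → take 0–7 (1); add 7.
Step 6: frontier [2–6 15, 3–5 10, 5–6 12, 3–7 6] → take 3–7 (6); add 3.
Step 7: frontier [2–6 15, 5–6 12] → take 5–6 (12); add 6.
MST edges: 2–4, 1–4, 1–5, 0–5, 0–7, 3–7, 5–6; total weight 4+1+8+6+1+6+12 = 38.

38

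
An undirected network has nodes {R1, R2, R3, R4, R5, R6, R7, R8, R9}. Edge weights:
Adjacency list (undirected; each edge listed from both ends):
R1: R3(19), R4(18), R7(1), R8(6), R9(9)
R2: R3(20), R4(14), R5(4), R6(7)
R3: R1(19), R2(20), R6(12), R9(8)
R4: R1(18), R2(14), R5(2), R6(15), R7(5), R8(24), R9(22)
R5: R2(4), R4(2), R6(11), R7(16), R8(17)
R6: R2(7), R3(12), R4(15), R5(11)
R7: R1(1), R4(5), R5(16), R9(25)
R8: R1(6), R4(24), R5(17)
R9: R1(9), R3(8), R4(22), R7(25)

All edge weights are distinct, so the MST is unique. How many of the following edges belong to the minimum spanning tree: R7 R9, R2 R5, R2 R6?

2

Kruskal: consider edges lightest-first.
R1 R7 (1): add — endpoints in different components.
R4 R5 (2): add — endpoints in different components.
R2 R5 (4): add — endpoints in different components.
R4 R7 (5): add — endpoints in different components.
R1 R8 (6): add — endpoints in different components.
R2 R6 (7): add — endpoints in different components.
R3 R9 (8): add — endpoints in different components.
R1 R9 (9): add — endpoints in different components.
MST edge set: {R1 R7, R4 R5, R2 R5, R4 R7, R1 R8, R2 R6, R3 R9, R1 R9}.
Of the listed edges, {R2 R5, R2 R6} are in the MST → 2.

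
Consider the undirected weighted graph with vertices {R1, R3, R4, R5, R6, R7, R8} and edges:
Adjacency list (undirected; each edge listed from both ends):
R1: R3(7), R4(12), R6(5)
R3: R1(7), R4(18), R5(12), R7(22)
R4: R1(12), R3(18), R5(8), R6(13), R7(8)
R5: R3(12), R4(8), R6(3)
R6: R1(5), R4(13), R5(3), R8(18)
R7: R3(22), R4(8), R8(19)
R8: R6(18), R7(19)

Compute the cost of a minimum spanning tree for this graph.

49

Prim's algorithm from R5:
Step 1: frontier [R5 R6 3, R4 R5 8, R3 R5 12] → take R5 R6 (3); add R6.
Step 2: frontier [R4 R5 8, R3 R5 12, R1 R6 5, R4 R6 13, R6 R8 18] → take R1 R6 (5); add R1.
Step 3: frontier [R1 R3 7, R1 R4 12, R4 R5 8, R3 R5 12, R4 R6 13, R6 R8 18] → take R1 R3 (7); add R3.
Step 4: frontier [R1 R4 12, R3 R4 18, R3 R7 22, R4 R5 8, R4 R6 13, R6 R8 18] → take R4 R5 (8); add R4.
Step 5: frontier [R3 R7 22, R4 R7 8, R6 R8 18] → take R4 R7 (8); add R7.
Step 6: frontier [R6 R8 18, R7 R8 19] → take R6 R8 (18); add R8.
MST edges: R5 R6, R1 R6, R1 R3, R4 R5, R4 R7, R6 R8; total weight 3+5+7+8+8+18 = 49.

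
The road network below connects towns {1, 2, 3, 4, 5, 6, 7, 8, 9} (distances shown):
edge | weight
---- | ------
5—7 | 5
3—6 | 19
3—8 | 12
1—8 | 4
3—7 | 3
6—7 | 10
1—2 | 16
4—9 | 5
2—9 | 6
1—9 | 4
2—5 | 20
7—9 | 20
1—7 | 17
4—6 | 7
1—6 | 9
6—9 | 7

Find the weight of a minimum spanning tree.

44

Prim, starting at 3.
Step 1: cheapest edge leaving the tree is 3—7 (3); add 7.
Step 2: cheapest edge leaving the tree is 5—7 (5); add 5.
Step 3: cheapest edge leaving the tree is 6—7 (10); add 6.
Step 4: cheapest edge leaving the tree is 4—6 (7); add 4.
Step 5: cheapest edge leaving the tree is 4—9 (5); add 9.
Step 6: cheapest edge leaving the tree is 1—9 (4); add 1.
Step 7: cheapest edge leaving the tree is 1—8 (4); add 8.
Step 8: cheapest edge leaving the tree is 2—9 (6); add 2.
MST edges: 3—7, 5—7, 6—7, 4—6, 4—9, 1—9, 1—8, 2—9; total weight 3+5+10+7+5+4+4+6 = 44.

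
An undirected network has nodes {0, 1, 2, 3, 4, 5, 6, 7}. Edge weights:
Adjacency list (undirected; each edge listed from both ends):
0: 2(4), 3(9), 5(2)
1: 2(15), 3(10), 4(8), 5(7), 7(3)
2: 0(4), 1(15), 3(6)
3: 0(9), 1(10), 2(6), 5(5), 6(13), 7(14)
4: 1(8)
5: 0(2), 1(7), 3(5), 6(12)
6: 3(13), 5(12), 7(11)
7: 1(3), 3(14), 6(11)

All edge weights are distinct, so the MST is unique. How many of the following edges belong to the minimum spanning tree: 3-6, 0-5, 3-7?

Kruskal: consider edges lightest-first.
0-5 (2): add — endpoints in different components.
1-7 (3): add — endpoints in different components.
0-2 (4): add — endpoints in different components.
3-5 (5): add — endpoints in different components.
2-3 (6): skip — 2 and 3 already connected.
1-5 (7): add — endpoints in different components.
1-4 (8): add — endpoints in different components.
0-3 (9): skip — 0 and 3 already connected.
1-3 (10): skip — 1 and 3 already connected.
6-7 (11): add — endpoints in different components.
MST edge set: {0-5, 1-7, 0-2, 3-5, 1-5, 1-4, 6-7}.
Of the listed edges, {0-5} are in the MST → 1.

1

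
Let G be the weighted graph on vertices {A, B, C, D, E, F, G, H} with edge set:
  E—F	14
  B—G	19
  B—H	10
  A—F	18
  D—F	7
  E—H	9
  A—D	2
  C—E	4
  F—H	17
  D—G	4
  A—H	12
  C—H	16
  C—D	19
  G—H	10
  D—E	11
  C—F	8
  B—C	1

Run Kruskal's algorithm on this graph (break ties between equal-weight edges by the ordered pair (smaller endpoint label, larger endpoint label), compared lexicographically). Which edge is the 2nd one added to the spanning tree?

Sort edges by weight, then run Kruskal:
B—C (1): add — endpoints in different components.
A—D (2): add — endpoints in different components.
C—E (4): add — endpoints in different components.
D—G (4): add — endpoints in different components.
D—F (7): add — endpoints in different components.
C—F (8): add — endpoints in different components.
E—H (9): add — endpoints in different components.
The 2nd edge added is A—D.

A-D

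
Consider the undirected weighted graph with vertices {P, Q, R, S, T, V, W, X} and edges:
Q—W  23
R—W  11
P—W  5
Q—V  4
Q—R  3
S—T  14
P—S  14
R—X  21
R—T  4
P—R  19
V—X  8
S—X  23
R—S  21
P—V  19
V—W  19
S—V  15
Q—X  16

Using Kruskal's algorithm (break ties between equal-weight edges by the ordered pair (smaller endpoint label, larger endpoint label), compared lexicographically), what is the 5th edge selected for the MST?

Sort edges by weight, then run Kruskal:
Q—R (3): add — endpoints in different components.
Q—V (4): add — endpoints in different components.
R—T (4): add — endpoints in different components.
P—W (5): add — endpoints in different components.
V—X (8): add — endpoints in different components.
R—W (11): add — endpoints in different components.
P—S (14): add — endpoints in different components.
The 5th edge added is V—X.

V-X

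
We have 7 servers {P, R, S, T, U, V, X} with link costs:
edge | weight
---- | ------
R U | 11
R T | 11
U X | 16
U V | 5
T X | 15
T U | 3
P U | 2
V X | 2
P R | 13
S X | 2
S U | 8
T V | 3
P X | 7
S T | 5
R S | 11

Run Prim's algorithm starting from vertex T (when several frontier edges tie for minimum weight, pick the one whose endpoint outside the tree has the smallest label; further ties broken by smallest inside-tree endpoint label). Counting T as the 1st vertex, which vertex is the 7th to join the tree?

Prim, starting at T.
Step 1: cheapest edge leaving the tree is T U (3); add U.
Step 2: cheapest edge leaving the tree is P U (2); add P.
Step 3: cheapest edge leaving the tree is T V (3); add V.
Step 4: cheapest edge leaving the tree is V X (2); add X.
Step 5: cheapest edge leaving the tree is S X (2); add S.
Step 6: cheapest edge leaving the tree is R S (11); add R.
Vertex order: T, U, P, V, X, S, R. The 7th vertex is R.

R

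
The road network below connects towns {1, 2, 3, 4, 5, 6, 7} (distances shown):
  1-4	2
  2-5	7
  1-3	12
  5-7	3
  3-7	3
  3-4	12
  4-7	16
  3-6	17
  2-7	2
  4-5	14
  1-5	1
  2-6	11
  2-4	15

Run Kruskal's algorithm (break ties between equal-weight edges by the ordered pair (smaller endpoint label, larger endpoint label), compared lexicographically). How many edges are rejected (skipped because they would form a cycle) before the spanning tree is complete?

Sort edges by weight, then run Kruskal:
1-5 (1): add — endpoints in different components.
1-4 (2): add — endpoints in different components.
2-7 (2): add — endpoints in different components.
3-7 (3): add — endpoints in different components.
5-7 (3): add — endpoints in different components.
2-5 (7): skip — 2 and 5 already connected.
2-6 (11): add — endpoints in different components.
Edges rejected before the tree was complete: 1.

1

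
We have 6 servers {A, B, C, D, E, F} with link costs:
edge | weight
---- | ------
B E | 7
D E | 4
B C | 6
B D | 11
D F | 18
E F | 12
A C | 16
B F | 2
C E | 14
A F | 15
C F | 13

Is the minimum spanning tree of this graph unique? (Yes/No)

Yes

Kruskal: consider edges lightest-first.
B F (2): add. Components now {A} {B,F} {C} {D} {E}
D E (4): add. Components now {A} {B,F} {C} {D,E}
B C (6): add. Components now {A} {B,C,F} {D,E}
B E (7): add. Components now {A} {B,C,D,E,F}
B D (11): skip — B and D already connected.
E F (12): skip — E and F already connected.
C F (13): skip — C and F already connected.
C E (14): skip — C and E already connected.
A F (15): add. Components now {A,B,C,D,E,F}
Every non-tree edge has weight strictly greater than the heaviest edge on the tree path between its endpoints, so the MST is unique.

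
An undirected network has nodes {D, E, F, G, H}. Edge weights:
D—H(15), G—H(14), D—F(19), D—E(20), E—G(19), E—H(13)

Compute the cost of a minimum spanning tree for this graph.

Kruskal: consider edges lightest-first.
E—H (13): add. Components now {D} {E,H} {F} {G}
G—H (14): add. Components now {D} {E,G,H} {F}
D—H (15): add. Components now {D,E,G,H} {F}
D—F (19): add. Components now {D,E,F,G,H}
MST edges: E—H, G—H, D—H, D—F; total weight 13+14+15+19 = 61.

61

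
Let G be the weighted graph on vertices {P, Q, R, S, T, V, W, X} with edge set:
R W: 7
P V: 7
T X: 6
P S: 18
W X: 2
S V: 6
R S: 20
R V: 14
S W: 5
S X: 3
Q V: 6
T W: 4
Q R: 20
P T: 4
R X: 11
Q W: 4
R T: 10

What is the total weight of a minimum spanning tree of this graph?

Grow the tree from S using Prim:
Step 1: cheapest edge leaving the tree is S X (3); add X.
Step 2: cheapest edge leaving the tree is W X (2); add W.
Step 3: cheapest edge leaving the tree is Q W (4); add Q.
Step 4: cheapest edge leaving the tree is T W (4); add T.
Step 5: cheapest edge leaving the tree is P T (4); add P.
Step 6: cheapest edge leaving the tree is Q V (6); add V.
Step 7: cheapest edge leaving the tree is R W (7); add R.
MST edges: S X, W X, Q W, T W, P T, Q V, R W; total weight 3+2+4+4+4+6+7 = 30.

30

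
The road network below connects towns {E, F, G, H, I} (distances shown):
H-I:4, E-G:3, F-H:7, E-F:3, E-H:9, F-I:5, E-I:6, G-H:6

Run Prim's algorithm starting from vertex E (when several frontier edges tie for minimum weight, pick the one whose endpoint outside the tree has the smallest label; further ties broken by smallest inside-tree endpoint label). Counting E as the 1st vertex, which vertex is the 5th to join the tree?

H

Grow the tree from E using Prim:
Step 1: frontier [E-F 3, E-G 3, E-I 6, E-H 9] → take E-F (3); add F.
Step 2: frontier [E-G 3, E-I 6, E-H 9, F-I 5, F-H 7] → take E-G (3); add G.
Step 3: frontier [E-I 6, E-H 9, F-I 5, F-H 7, G-H 6] → take F-I (5); add I.
Step 4: frontier [E-H 9, F-H 7, G-H 6, H-I 4] → take H-I (4); add H.
Vertex order: E, F, G, I, H. The 5th vertex is H.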